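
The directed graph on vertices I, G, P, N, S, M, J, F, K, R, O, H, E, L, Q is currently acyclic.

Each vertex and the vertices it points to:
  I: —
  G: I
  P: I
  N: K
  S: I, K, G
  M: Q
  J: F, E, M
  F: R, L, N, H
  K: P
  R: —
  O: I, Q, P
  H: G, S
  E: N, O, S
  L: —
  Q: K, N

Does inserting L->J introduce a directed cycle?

Yes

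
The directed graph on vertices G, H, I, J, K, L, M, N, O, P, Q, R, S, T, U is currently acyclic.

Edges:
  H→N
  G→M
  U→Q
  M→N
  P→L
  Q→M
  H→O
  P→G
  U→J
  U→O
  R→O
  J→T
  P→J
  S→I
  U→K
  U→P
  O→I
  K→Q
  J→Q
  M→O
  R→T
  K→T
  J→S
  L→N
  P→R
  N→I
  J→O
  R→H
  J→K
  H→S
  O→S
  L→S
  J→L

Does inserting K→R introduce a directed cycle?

Adding K→R creates a cycle iff R can already reach K.
Explore from R: no path reaches K. The graph stays acyclic.

No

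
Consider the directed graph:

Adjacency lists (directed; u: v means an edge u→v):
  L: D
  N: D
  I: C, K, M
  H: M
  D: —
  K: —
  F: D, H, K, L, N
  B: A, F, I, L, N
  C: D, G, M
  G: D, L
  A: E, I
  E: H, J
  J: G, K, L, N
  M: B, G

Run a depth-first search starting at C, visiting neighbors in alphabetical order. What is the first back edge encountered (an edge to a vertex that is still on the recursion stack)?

DFS from C (visiting neighbors in alphabetical order); mark gray on enter, black on exit:
C gray
  D gray
  D black
  G gray
    G→D: D black — skip
    L gray
      L→D: D black — skip
    L black
  G black
  M gray
    B gray
      A gray
        E gray
          H gray
            H→M: M is gray → back edge
First back edge: H → M.

H→M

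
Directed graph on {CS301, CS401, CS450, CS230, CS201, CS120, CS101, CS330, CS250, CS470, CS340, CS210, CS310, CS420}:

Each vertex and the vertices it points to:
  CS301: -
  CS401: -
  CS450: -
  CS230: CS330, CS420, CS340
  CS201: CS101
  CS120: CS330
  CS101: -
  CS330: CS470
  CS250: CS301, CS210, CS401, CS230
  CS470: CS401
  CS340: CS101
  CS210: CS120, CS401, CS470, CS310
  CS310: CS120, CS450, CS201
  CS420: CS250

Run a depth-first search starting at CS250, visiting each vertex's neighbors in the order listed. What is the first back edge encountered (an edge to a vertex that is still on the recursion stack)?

CS420→CS250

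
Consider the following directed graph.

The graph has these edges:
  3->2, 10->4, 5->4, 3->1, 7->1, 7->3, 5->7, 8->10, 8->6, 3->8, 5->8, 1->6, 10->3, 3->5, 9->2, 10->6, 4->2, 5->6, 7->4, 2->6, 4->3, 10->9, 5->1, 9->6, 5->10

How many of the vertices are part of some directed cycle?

A vertex is on a directed cycle iff it belongs to a strongly connected component of size ≥ 2 (or has a self-loop).
The vertices on cycles are {3, 4, 5, 7, 8, 10} — 6 in total.

6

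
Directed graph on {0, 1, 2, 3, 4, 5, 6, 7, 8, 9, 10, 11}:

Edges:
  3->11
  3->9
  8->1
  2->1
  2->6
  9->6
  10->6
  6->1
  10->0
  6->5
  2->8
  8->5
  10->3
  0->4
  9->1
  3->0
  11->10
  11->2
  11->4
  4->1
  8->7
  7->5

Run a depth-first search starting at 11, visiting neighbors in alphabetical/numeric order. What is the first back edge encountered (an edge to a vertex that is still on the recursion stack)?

3->11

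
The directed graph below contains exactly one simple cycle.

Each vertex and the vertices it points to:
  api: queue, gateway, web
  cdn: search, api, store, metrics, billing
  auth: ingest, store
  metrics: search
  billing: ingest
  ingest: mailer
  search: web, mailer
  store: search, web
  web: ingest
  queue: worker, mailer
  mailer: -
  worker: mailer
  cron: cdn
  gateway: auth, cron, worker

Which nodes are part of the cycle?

DFS with gray/black marking from cdn:
cdn gray
  search gray
    web gray
      ingest gray
        mailer gray
        mailer black
      ingest black
    web black
    search→mailer: mailer black — skip
  search black
  api gray
    queue gray
      worker gray
        worker→mailer: mailer black — skip
      worker black
      queue→mailer: mailer black — skip
    queue black
    gateway gray
      auth gray
        auth→ingest: ingest black — skip
        store gray
          store→search: search black — skip
          store→web: web black — skip
        store black
      auth black
      cron gray
        cron→cdn: cdn is gray → back edge
Back edge closes the cycle cdn → api → gateway → cron → cdn; its vertices are {api, cdn, cron, gateway}.

api, cdn, cron, gateway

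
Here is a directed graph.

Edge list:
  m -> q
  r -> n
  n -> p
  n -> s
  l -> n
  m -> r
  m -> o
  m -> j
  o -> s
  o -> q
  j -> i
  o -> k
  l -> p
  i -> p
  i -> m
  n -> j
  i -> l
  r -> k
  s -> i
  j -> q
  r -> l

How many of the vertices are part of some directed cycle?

A vertex is on a directed cycle iff it belongs to a strongly connected component of size ≥ 2 (or has a self-loop).
The vertices on cycles are {i, j, l, m, n, o, r, s} — 8 in total.

8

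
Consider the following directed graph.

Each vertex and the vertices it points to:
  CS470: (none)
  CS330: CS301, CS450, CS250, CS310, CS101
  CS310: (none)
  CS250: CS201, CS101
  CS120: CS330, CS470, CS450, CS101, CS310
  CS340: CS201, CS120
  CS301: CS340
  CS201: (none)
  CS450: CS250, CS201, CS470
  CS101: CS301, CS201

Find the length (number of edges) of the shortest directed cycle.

4

For each vertex v, BFS finds the shortest path from v back to v.
The shortest such closed walk is CS340 → CS120 → CS101 → CS301 → CS340, length 4.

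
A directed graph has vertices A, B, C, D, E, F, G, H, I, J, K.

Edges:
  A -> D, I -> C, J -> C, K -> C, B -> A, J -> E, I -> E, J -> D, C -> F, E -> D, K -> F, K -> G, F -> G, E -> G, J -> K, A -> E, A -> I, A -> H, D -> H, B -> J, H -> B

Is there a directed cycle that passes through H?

H is on a cycle iff H can reach itself via ≥1 edge.
H → B → A → H — yes.

Yes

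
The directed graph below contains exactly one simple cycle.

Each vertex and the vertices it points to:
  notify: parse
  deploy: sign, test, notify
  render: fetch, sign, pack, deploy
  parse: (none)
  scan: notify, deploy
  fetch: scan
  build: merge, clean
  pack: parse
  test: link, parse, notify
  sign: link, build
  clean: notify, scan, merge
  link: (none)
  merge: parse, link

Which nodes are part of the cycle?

DFS with gray/black marking from deploy:
deploy gray
  sign gray
    link gray
    link black
    build gray
      merge gray
        parse gray
        parse black
        merge→link: link black — skip
      merge black
      clean gray
        notify gray
          notify→parse: parse black — skip
        notify black
        scan gray
          scan→notify: notify black — skip
          scan→deploy: deploy is gray → back edge
Back edge closes the cycle deploy → sign → build → clean → scan → deploy; its vertices are {scan, sign, build, clean, deploy}.

scan, sign, build, clean, deploy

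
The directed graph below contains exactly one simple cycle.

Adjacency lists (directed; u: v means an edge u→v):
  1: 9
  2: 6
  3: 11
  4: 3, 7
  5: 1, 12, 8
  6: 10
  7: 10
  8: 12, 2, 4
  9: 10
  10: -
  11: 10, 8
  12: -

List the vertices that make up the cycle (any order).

3, 4, 8, 11

DFS with gray/black marking from 8:
8 gray
  12 gray
  12 black
  2 gray
    6 gray
      10 gray
      10 black
    6 black
  2 black
  4 gray
    3 gray
      11 gray
        11→10: 10 black — skip
        11→8: 8 is gray → back edge
Back edge closes the cycle 8 → 4 → 3 → 11 → 8; its vertices are {3, 4, 8, 11}.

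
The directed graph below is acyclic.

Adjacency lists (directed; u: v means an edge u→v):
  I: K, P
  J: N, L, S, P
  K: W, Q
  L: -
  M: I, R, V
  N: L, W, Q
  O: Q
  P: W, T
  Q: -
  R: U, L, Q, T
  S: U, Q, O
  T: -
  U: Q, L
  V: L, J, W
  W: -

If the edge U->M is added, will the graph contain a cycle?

Yes

Adding U→M creates a cycle iff M can already reach U.
Path from M: M → R → U.
So M → … → U → M is a cycle.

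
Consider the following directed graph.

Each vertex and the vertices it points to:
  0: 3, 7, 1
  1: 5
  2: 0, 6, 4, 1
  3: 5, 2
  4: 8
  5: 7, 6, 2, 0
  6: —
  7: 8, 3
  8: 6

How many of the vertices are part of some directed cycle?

6

A vertex is on a directed cycle iff it belongs to a strongly connected component of size ≥ 2 (or has a self-loop).
The vertices on cycles are {0, 1, 2, 3, 5, 7} — 6 in total.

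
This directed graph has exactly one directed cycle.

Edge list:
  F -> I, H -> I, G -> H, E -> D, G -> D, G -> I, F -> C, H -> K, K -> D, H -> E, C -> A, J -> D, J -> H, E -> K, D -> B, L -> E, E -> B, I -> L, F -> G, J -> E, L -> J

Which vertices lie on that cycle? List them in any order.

H, I, J, L

DFS with gray/black marking from I:
I gray
  L gray
    E gray
      B gray
      B black
      D gray
        D→B: B black — skip
      D black
      K gray
        K→D: D black — skip
      K black
    E black
    J gray
      J→D: D black — skip
      J→E: E black — skip
      H gray
        H→I: I is gray → back edge
Back edge closes the cycle I → L → J → H → I; its vertices are {H, I, J, L}.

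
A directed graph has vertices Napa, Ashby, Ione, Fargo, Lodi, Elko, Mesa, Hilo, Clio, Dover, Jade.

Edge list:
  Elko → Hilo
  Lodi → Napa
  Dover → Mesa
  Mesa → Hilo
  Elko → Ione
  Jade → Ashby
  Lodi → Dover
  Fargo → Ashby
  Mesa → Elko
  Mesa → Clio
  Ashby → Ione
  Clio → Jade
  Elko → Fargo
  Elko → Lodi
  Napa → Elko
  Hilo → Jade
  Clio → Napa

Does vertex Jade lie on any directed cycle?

No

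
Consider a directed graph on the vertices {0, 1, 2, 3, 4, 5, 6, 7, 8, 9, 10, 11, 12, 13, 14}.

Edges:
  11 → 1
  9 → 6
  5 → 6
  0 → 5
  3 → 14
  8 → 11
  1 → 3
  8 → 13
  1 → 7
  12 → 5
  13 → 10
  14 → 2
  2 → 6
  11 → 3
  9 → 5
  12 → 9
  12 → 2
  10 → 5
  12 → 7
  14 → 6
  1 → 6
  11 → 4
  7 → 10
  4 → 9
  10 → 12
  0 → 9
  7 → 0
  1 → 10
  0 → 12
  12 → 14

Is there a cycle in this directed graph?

DFS with white/gray/black marking, starting from 7:
7 gray
  0 gray
    12 gray
      2 gray
        6 gray
        6 black
      2 black
      9 gray
        9→6: 6 black — skip
        5 gray
          5→6: 6 black — skip
        5 black
      9 black
      12→5: 5 black — skip
      14 gray
        14→2: 2 black — skip
        14→6: 6 black — skip
      14 black
      12→7: 7 is gray → back edge
Back edge found, so a cycle exists: 7 → 0 → 12 → 7.

Yes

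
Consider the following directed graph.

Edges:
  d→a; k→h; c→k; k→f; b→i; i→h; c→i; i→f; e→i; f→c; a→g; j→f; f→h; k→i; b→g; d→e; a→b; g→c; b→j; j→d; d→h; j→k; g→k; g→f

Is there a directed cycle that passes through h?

No

h lies on a cycle iff there is a path from h back to itself.
Exploring from h, it never reaches itself; equivalently, its strongly connected component is a singleton.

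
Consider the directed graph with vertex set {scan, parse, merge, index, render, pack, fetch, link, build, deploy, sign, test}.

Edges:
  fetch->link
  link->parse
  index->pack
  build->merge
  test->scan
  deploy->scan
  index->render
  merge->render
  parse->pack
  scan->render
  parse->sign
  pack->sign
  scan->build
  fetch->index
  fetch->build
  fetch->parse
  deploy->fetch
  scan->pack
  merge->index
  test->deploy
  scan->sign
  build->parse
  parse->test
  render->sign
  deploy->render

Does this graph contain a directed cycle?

Yes

DFS with white/gray/black marking, starting from pack:
pack gray
  sign gray
  sign black
pack black
scan gray
  build gray
    parse gray
      test gray
        test→scan: scan is gray → back edge
Back edge found, so a cycle exists: scan → build → parse → test → scan.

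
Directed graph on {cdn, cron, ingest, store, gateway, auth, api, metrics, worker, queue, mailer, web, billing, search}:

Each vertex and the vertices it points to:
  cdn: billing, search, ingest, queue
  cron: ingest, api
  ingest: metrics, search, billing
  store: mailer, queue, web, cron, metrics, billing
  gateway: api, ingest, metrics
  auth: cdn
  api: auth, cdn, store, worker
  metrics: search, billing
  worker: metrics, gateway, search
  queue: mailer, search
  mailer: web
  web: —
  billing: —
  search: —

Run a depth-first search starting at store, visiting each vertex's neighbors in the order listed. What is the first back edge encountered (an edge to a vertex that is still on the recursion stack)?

api→store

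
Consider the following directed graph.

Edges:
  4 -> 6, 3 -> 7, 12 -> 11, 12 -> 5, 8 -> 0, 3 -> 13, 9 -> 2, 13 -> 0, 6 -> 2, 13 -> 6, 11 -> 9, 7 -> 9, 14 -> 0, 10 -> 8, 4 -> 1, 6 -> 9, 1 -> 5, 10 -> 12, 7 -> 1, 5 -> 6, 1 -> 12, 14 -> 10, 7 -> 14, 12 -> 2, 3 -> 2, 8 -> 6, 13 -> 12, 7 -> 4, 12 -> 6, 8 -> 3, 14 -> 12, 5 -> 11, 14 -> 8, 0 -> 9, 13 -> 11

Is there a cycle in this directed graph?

Yes

DFS with white/gray/black marking, starting from 12:
12 gray
  6 gray
    9 gray
      2 gray
      2 black
    9 black
    6→2: 2 black — skip
  6 black
  11 gray
    11→9: 9 black — skip
  11 black
  5 gray
    5→6: 6 black — skip
    5→11: 11 black — skip
  5 black
  12→2: 2 black — skip
12 black
0 gray
  0→9: 9 black — skip
0 black
1 gray
  1→12: 12 black — skip
  1→5: 5 black — skip
1 black
3 gray
  13 gray
    13→0: 0 black — skip
    13→11: 11 black — skip
    13→6: 6 black — skip
    13→12: 12 black — skip
  13 black
  3→2: 2 black — skip
  7 gray
    7→9: 9 black — skip
    7→1: 1 black — skip
    14 gray
      14→12: 12 black — skip
      10 gray
        10→12: 12 black — skip
        8 gray
          8→0: 0 black — skip
          8→6: 6 black — skip
          8→3: 3 is gray → back edge
Back edge found, so a cycle exists: 3 → 7 → 14 → 10 → 8 → 3.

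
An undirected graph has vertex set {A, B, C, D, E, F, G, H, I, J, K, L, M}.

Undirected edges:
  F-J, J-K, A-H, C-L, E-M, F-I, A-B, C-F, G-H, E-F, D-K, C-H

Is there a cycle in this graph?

No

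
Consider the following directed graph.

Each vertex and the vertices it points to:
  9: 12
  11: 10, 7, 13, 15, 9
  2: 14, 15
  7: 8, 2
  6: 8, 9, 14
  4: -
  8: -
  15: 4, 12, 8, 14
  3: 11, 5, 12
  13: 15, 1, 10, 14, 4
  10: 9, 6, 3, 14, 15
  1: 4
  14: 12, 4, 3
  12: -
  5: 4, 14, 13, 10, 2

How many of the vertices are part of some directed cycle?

A vertex is on a directed cycle iff it belongs to a strongly connected component of size ≥ 2 (or has a self-loop).
The vertices on cycles are {2, 3, 5, 6, 7, 10, 11, 13, 14, 15} — 10 in total.

10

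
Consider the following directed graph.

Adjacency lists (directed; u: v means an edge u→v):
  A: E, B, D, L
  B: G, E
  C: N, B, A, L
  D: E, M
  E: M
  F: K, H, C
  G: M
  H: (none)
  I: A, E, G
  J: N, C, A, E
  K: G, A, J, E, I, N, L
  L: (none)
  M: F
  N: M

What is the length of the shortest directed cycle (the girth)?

4

For each vertex v, BFS finds the shortest path from v back to v.
The shortest such closed walk is F → C → N → M → F, length 4.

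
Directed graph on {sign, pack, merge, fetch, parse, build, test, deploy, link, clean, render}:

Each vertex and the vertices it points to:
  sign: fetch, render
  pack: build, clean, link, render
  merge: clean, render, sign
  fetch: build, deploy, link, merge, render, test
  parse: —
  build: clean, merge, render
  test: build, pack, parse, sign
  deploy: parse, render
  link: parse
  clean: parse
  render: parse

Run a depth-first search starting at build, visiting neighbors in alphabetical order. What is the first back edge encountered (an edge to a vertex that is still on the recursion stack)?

DFS from build (visiting neighbors in alphabetical order); mark gray on enter, black on exit:
build gray
  clean gray
    parse gray
    parse black
  clean black
  merge gray
    merge→clean: clean black — skip
    render gray
      render→parse: parse black — skip
    render black
    sign gray
      fetch gray
        fetch→build: build is gray → back edge
First back edge: fetch → build.

fetch->build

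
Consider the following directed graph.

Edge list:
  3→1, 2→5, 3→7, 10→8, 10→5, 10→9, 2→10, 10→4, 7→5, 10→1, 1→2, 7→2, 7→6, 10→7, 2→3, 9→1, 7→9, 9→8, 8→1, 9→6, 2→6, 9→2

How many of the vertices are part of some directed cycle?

7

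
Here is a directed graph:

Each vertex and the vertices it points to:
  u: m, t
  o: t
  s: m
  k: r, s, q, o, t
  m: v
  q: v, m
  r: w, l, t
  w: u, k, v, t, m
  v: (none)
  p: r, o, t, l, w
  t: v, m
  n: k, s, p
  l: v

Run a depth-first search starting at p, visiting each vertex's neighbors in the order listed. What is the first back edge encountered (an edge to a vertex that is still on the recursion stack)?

DFS from p (visiting each vertex's neighbors in the order listed); mark gray on enter, black on exit:
p gray
  r gray
    w gray
      u gray
        m gray
          v gray
          v black
        m black
        t gray
          t→v: v black — skip
          t→m: m black — skip
        t black
      u black
      k gray
        k→r: r is gray → back edge
First back edge: k → r.

k->r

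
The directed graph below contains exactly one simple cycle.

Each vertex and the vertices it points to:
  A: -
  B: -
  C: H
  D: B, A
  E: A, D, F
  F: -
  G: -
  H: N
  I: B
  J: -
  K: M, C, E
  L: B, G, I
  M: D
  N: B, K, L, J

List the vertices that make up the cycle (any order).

C, H, K, N

DFS with gray/black marking from K:
K gray
  M gray
    D gray
      B gray
      B black
      A gray
      A black
    D black
  M black
  C gray
    H gray
      N gray
        N→B: B black — skip
        N→K: K is gray → back edge
Back edge closes the cycle K → C → H → N → K; its vertices are {C, H, K, N}.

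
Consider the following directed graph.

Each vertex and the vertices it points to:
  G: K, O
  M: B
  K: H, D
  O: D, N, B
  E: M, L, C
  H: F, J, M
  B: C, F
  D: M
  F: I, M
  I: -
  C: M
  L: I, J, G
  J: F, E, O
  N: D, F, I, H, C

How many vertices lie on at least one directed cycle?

12

A vertex is on a directed cycle iff it belongs to a strongly connected component of size ≥ 2 (or has a self-loop).
The vertices on cycles are {B, C, E, F, G, H, J, K, L, M, N, O} — 12 in total.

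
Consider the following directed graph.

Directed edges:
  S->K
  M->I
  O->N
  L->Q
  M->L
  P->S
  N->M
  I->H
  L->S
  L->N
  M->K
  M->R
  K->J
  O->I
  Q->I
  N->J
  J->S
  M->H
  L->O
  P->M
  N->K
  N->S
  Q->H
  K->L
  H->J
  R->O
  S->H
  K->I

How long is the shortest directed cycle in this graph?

3

For each vertex v, BFS finds the shortest path from v back to v.
The shortest such closed walk is M → L → N → M, length 3.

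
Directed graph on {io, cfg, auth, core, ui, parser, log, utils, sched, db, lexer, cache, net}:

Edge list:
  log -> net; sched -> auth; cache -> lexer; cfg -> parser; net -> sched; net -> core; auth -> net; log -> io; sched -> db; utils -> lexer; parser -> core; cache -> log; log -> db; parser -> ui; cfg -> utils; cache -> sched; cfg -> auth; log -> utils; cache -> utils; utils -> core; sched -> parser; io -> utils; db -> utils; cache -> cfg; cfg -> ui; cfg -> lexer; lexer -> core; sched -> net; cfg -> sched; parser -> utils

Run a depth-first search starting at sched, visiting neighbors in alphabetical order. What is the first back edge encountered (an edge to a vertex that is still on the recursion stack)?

DFS from sched (visiting neighbors in alphabetical order); mark gray on enter, black on exit:
sched gray
  auth gray
    net gray
      core gray
      core black
      net→sched: sched is gray → back edge
First back edge: net → sched.

net→sched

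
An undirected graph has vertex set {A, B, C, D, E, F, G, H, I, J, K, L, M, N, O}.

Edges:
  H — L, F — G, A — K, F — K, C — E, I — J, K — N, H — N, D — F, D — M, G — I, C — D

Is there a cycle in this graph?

DFS, tracking each vertex's parent; an edge to a visited non-parent vertex closes a cycle.
Start from M:
visit M (parent –)
  visit D (parent M)
    visit F (parent D)
      F–D: parent, skip
      visit K (parent F)
        visit A (parent K)
          A–K: parent, skip
        visit N (parent K)
          visit H (parent N)
            visit L (parent H)
              L–H: parent, skip
            H–N: parent, skip
          N–K: parent, skip
        K–F: parent, skip
      visit G (parent F)
        visit I (parent G)
          I–G: parent, skip
          visit J (parent I)
            J–I: parent, skip
        G–F: parent, skip
    D–M: parent, skip
    visit C (parent D)
      C–D: parent, skip
      visit E (parent C)
        E–C: parent, skip
visit B (parent –)
visit O (parent –)
No non-parent visited neighbor found — the graph is a forest.

No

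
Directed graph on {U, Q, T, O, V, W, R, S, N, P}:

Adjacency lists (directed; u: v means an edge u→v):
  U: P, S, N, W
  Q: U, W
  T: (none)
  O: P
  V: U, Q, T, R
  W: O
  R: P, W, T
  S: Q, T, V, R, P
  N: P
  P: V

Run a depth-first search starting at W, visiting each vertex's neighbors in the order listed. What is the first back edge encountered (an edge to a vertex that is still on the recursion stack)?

DFS from W (visiting each vertex's neighbors in the order listed); mark gray on enter, black on exit:
W gray
  O gray
    P gray
      V gray
        U gray
          U→P: P is gray → back edge
First back edge: U → P.

U→P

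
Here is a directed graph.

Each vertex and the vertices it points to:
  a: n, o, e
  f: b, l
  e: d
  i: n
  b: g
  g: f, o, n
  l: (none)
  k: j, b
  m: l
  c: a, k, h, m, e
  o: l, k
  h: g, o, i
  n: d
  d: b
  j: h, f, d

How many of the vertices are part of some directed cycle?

10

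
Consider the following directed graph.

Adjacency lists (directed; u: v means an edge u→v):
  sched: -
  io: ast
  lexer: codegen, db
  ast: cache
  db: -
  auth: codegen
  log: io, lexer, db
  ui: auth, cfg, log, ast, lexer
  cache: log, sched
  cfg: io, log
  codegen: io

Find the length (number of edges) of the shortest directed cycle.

4

For each vertex v, BFS finds the shortest path from v back to v.
The shortest such closed walk is ast → cache → log → io → ast, length 4.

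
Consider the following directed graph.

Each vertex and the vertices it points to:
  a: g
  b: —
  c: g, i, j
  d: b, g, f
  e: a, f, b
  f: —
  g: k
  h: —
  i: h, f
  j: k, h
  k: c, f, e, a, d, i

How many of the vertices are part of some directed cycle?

7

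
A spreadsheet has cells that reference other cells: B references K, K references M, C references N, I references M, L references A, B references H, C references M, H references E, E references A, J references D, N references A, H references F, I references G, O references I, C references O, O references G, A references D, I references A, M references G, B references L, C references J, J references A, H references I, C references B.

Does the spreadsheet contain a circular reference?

No

DFS with white/gray/black marking, starting from I:
I gray
  M gray
    G gray
    G black
  M black
  I→G: G black — skip
  A gray
    D gray
    D black
  A black
I black
B gray
  L gray
    L→A: A black — skip
  L black
  H gray
    E gray
      E→A: A black — skip
    E black
    H→I: I black — skip
    F gray
    F black
  H black
  K gray
    K→M: M black — skip
  K black
B black
C gray
  J gray
    J→A: A black — skip
    J→D: D black — skip
  J black
  O gray
    O→I: I black — skip
    O→G: G black — skip
  O black
  C→B: B black — skip
  C→M: M black — skip
  N gray
    N→A: A black — skip
  N black
C black
Every edge goes to a white or black vertex — no back edge, so the graph is acyclic.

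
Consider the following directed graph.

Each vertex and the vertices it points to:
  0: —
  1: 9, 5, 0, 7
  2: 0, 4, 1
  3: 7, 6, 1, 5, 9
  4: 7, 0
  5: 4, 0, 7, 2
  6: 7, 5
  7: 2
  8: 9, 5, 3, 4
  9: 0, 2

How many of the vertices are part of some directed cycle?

A vertex is on a directed cycle iff it belongs to a strongly connected component of size ≥ 2 (or has a self-loop).
The vertices on cycles are {1, 2, 4, 5, 7, 9} — 6 in total.

6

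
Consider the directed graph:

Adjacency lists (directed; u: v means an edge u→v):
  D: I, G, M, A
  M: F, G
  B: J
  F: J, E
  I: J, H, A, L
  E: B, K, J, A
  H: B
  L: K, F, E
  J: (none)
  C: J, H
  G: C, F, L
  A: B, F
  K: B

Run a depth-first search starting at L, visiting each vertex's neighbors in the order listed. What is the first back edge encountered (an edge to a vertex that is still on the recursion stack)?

A->F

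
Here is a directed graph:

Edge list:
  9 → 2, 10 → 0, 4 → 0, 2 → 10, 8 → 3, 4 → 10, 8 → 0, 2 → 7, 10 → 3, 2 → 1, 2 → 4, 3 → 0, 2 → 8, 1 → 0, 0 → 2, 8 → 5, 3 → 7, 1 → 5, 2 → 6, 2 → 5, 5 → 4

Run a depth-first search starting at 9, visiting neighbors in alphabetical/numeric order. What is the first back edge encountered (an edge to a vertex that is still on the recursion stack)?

0->2

DFS from 9 (visiting neighbors in alphabetical/numeric order); mark gray on enter, black on exit:
9 gray
  2 gray
    1 gray
      0 gray
        0→2: 2 is gray → back edge
First back edge: 0 → 2.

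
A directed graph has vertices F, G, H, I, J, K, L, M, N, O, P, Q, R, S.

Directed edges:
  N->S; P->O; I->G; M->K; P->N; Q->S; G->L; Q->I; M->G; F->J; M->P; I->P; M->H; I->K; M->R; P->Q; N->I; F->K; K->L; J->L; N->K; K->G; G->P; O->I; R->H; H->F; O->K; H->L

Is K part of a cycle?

Yes

K is on a cycle iff K can reach itself via ≥1 edge.
K → G → P → N → K — yes.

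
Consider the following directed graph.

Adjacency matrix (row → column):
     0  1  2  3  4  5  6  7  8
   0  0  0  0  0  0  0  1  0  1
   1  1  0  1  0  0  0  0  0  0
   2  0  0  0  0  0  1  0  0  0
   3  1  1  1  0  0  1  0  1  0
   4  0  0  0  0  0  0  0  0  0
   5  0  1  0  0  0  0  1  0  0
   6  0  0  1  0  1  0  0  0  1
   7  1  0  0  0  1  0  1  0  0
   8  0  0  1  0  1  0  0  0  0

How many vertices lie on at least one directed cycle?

6

A vertex is on a directed cycle iff it belongs to a strongly connected component of size ≥ 2 (or has a self-loop).
The vertices on cycles are {0, 1, 2, 5, 6, 8} — 6 in total.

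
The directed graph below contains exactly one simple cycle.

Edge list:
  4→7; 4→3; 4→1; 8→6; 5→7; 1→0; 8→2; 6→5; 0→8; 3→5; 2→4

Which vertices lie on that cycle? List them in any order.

0, 1, 2, 4, 8

DFS with gray/black marking from 8:
8 gray
  2 gray
    4 gray
      3 gray
        5 gray
          7 gray
          7 black
        5 black
      3 black
      4→7: 7 black — skip
      1 gray
        0 gray
          0→8: 8 is gray → back edge
Back edge closes the cycle 8 → 2 → 4 → 1 → 0 → 8; its vertices are {0, 1, 2, 4, 8}.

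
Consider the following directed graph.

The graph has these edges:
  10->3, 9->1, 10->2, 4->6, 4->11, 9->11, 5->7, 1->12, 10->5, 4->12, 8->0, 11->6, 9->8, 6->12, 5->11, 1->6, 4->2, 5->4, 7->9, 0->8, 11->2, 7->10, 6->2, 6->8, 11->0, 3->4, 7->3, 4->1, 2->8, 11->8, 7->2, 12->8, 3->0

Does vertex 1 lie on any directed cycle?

No

1 lies on a cycle iff there is a path from 1 back to itself.
Exploring from 1, it never reaches itself; equivalently, its strongly connected component is a singleton.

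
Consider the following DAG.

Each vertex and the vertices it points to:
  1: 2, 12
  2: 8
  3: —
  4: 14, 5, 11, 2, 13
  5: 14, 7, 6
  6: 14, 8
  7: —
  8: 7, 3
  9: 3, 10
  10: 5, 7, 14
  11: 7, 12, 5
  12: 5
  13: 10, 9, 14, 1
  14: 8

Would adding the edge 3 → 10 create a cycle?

Adding 3→10 creates a cycle iff 10 can already reach 3.
Path from 10: 10 → 14 → 8 → 3.
So 10 → … → 3 → 10 is a cycle.

Yes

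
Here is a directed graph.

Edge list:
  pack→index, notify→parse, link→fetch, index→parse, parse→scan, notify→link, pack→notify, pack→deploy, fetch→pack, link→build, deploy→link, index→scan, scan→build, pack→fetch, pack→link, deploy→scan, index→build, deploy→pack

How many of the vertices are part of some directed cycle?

5

A vertex is on a directed cycle iff it belongs to a strongly connected component of size ≥ 2 (or has a self-loop).
The vertices on cycles are {link, pack, fetch, deploy, notify} — 5 in total.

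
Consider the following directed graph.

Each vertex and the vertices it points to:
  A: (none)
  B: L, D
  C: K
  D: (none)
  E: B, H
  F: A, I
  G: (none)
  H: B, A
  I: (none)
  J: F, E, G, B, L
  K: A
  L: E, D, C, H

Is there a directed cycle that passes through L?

Yes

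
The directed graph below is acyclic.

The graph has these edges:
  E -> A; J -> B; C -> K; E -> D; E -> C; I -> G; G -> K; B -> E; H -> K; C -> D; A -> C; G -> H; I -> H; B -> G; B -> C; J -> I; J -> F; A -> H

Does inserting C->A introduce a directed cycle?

Yes

Adding C→A creates a cycle iff A can already reach C.
Path from A: A → C.
So A → … → C → A is a cycle.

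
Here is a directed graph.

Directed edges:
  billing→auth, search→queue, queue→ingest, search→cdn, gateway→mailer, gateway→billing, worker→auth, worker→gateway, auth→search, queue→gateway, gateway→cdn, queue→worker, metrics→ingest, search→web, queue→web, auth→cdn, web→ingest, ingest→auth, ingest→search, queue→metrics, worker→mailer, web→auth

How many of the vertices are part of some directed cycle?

A vertex is on a directed cycle iff it belongs to a strongly connected component of size ≥ 2 (or has a self-loop).
The vertices on cycles are {web, auth, queue, ingest, search, worker, billing, gateway, metrics} — 9 in total.

9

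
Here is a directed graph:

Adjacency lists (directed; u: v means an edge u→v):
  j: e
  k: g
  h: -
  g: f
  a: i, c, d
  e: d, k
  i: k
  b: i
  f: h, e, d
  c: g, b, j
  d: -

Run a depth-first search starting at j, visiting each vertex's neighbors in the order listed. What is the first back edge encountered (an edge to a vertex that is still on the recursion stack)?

DFS from j (visiting each vertex's neighbors in the order listed); mark gray on enter, black on exit:
j gray
  e gray
    d gray
    d black
    k gray
      g gray
        f gray
          h gray
          h black
          f→e: e is gray → back edge
First back edge: f → e.

f→e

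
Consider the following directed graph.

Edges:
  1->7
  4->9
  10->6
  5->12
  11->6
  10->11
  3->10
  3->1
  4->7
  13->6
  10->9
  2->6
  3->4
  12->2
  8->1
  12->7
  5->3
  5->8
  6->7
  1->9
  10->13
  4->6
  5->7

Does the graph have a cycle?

No

DFS with white/gray/black marking, starting from 9:
9 gray
9 black
1 gray
  7 gray
  7 black
  1→9: 9 black — skip
1 black
2 gray
  6 gray
    6→7: 7 black — skip
  6 black
2 black
3 gray
  4 gray
    4→9: 9 black — skip
    4→6: 6 black — skip
    4→7: 7 black — skip
  4 black
  10 gray
    11 gray
      11→6: 6 black — skip
    11 black
    10→6: 6 black — skip
    13 gray
      13→6: 6 black — skip
    13 black
    10→9: 9 black — skip
  10 black
  3→1: 1 black — skip
3 black
5 gray
  12 gray
    12→7: 7 black — skip
    12→2: 2 black — skip
  12 black
  8 gray
    8→1: 1 black — skip
  8 black
  5→7: 7 black — skip
  5→3: 3 black — skip
5 black
Every edge goes to a white or black vertex — no back edge, so the graph is acyclic.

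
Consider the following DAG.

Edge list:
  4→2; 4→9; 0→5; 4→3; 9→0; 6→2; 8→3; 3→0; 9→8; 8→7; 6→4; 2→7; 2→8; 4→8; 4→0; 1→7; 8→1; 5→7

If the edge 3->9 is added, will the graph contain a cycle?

Yes

Adding 3→9 creates a cycle iff 9 can already reach 3.
Path from 9: 9 → 8 → 3.
So 9 → … → 3 → 9 is a cycle.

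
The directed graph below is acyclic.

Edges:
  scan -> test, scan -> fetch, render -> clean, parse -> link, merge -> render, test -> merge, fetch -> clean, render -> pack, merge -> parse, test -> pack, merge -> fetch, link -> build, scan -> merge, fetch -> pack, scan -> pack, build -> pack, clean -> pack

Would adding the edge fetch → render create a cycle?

Adding fetch→render creates a cycle iff render can already reach fetch.
Explore from render: no path reaches fetch. The graph stays acyclic.

No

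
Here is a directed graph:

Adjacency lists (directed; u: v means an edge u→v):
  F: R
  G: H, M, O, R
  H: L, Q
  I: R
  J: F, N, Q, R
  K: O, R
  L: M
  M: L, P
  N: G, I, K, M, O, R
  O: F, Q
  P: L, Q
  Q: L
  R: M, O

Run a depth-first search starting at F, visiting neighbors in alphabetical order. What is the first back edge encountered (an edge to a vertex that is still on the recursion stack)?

L→M

DFS from F (visiting neighbors in alphabetical order); mark gray on enter, black on exit:
F gray
  R gray
    M gray
      L gray
        L→M: M is gray → back edge
First back edge: L → M.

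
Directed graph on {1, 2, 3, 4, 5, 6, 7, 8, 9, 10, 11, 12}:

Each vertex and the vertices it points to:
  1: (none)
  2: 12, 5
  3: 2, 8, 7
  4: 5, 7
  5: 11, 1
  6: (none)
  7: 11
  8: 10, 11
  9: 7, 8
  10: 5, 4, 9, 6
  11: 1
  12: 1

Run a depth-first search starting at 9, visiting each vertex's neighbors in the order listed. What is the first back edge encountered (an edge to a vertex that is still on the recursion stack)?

DFS from 9 (visiting each vertex's neighbors in the order listed); mark gray on enter, black on exit:
9 gray
  7 gray
    11 gray
      1 gray
      1 black
    11 black
  7 black
  8 gray
    10 gray
      5 gray
        5→11: 11 black — skip
        5→1: 1 black — skip
      5 black
      4 gray
        4→5: 5 black — skip
        4→7: 7 black — skip
      4 black
      10→9: 9 is gray → back edge
First back edge: 10 → 9.

10→9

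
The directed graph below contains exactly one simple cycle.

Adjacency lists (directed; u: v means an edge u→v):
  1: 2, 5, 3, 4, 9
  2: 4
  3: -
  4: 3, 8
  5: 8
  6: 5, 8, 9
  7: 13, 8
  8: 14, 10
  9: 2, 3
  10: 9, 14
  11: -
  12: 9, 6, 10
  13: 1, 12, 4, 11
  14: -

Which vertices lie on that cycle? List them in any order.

DFS with gray/black marking from 2:
2 gray
  4 gray
    3 gray
    3 black
    8 gray
      14 gray
      14 black
      10 gray
        9 gray
          9→2: 2 is gray → back edge
Back edge closes the cycle 2 → 4 → 8 → 10 → 9 → 2; its vertices are {2, 4, 8, 9, 10}.

2, 4, 8, 9, 10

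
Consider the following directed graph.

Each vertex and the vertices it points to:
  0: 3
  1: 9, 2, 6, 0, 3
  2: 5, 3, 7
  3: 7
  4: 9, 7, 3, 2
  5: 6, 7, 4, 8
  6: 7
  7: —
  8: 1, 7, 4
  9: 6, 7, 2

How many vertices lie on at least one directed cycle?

6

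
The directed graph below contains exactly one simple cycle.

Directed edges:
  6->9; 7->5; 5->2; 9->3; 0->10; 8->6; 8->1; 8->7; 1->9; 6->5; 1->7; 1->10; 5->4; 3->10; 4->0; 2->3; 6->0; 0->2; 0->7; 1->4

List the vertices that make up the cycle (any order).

DFS with gray/black marking from 5:
5 gray
  4 gray
    0 gray
      2 gray
        3 gray
          10 gray
          10 black
        3 black
      2 black
      0→10: 10 black — skip
      7 gray
        7→5: 5 is gray → back edge
Back edge closes the cycle 5 → 4 → 0 → 7 → 5; its vertices are {0, 4, 5, 7}.

0, 4, 5, 7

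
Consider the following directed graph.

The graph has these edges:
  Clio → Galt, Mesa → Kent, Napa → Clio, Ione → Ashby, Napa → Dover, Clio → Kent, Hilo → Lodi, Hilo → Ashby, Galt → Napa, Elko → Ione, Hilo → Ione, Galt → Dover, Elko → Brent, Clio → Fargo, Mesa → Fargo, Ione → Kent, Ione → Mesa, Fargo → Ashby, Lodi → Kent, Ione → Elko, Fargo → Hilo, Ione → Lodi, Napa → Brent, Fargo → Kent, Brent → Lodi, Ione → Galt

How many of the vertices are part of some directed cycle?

8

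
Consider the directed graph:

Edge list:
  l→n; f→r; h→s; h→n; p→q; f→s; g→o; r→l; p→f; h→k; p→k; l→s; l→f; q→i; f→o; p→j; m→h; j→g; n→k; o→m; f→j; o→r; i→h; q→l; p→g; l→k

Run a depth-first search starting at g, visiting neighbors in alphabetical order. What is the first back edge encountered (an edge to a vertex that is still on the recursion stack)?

j→g

DFS from g (visiting neighbors in alphabetical order); mark gray on enter, black on exit:
g gray
  o gray
    m gray
      h gray
        k gray
        k black
        n gray
          n→k: k black — skip
        n black
        s gray
        s black
      h black
    m black
    r gray
      l gray
        f gray
          j gray
            j→g: g is gray → back edge
First back edge: j → g.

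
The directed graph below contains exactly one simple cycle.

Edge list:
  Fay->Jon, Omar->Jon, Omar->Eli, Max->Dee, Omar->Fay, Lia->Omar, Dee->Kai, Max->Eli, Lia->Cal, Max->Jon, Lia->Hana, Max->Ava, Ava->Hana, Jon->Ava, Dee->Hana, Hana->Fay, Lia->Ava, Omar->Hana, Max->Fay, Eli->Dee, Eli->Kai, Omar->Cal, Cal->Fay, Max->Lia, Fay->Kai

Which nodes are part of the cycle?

DFS with gray/black marking from Fay:
Fay gray
  Jon gray
    Ava gray
      Hana gray
        Hana→Fay: Fay is gray → back edge
Back edge closes the cycle Fay → Jon → Ava → Hana → Fay; its vertices are {Ava, Fay, Jon, Hana}.

Ava, Fay, Jon, Hana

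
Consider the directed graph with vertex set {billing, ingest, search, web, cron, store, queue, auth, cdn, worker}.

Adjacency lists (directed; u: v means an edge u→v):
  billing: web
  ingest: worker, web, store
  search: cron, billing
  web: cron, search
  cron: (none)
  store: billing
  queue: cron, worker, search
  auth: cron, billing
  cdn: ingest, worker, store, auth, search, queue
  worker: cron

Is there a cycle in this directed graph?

Yes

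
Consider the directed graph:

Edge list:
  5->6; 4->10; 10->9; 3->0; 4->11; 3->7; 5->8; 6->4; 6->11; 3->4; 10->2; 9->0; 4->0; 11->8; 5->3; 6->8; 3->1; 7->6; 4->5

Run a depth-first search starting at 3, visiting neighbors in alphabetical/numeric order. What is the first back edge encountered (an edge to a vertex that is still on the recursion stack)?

5->3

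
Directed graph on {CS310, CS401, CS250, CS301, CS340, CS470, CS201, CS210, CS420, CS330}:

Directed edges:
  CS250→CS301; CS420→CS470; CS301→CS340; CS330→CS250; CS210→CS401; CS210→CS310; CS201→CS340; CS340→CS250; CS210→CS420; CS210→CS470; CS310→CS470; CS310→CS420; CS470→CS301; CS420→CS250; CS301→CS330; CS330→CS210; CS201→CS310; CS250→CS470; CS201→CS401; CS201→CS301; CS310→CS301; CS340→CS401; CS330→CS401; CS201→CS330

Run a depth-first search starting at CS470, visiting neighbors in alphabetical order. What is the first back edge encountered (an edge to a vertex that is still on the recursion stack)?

CS310→CS301

DFS from CS470 (visiting neighbors in alphabetical order); mark gray on enter, black on exit:
CS470 gray
  CS301 gray
    CS330 gray
      CS210 gray
        CS310 gray
          CS310→CS301: CS301 is gray → back edge
First back edge: CS310 → CS301.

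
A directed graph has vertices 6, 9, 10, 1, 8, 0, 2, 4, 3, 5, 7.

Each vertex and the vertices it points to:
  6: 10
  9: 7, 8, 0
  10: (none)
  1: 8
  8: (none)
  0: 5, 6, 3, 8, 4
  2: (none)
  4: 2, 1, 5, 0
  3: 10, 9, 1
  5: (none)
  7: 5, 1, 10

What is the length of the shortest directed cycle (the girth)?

2

For each vertex v, BFS finds the shortest path from v back to v.
The shortest such closed walk is 0 → 4 → 0, length 2.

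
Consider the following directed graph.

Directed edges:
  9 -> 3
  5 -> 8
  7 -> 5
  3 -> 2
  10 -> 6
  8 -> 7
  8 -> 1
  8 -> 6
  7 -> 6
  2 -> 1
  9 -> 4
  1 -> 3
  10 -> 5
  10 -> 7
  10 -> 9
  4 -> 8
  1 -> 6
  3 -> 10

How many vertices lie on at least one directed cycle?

A vertex is on a directed cycle iff it belongs to a strongly connected component of size ≥ 2 (or has a self-loop).
The vertices on cycles are {1, 2, 3, 4, 5, 7, 8, 9, 10} — 9 in total.

9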